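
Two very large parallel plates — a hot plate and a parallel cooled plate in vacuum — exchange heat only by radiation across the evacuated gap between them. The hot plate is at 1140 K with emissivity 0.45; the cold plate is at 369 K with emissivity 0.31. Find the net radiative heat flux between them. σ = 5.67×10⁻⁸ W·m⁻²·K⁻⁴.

q ≈ 21300 W/m²

For two infinite grey parallel plates, q = σ(T₁⁴ − T₂⁴)/(1/ε₁ + 1/ε₂ − 1).
T₁⁴ − T₂⁴ = 1.689×10¹² − 1.854×10¹⁰ = 1.670×10¹² K⁴.
1/ε₁ + 1/ε₂ − 1 = 2.222 + 3.226 − 1 = 4.448.
q = 5.67×10⁻⁸ × 1.670×10¹² / 4.448.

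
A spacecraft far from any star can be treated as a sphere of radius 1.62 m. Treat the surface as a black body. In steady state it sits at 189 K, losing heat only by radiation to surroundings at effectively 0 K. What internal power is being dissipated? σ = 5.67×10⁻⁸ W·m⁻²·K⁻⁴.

Steady state: P = εσA T⁴.
A = 4πr² = 32.98 m²; T⁴ = (189)⁴ = 1.276×10⁹ K⁴.
P = 1.0 × 5.67×10⁻⁸ × 32.98 × 1.276×10⁹.

P ≈ 2390 W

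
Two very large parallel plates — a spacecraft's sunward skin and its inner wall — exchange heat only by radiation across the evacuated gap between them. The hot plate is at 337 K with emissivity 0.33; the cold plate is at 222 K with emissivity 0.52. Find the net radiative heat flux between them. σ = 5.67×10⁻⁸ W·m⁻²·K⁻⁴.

For two infinite grey parallel plates, q = σ(T₁⁴ − T₂⁴)/(1/ε₁ + 1/ε₂ − 1).
T₁⁴ − T₂⁴ = 1.290×10¹⁰ − 2.429×10⁹ = 1.047×10¹⁰ K⁴.
1/ε₁ + 1/ε₂ − 1 = 3.030 + 1.923 − 1 = 3.953.
q = 5.67×10⁻⁸ × 1.047×10¹⁰ / 3.953.

q ≈ 150 W/m²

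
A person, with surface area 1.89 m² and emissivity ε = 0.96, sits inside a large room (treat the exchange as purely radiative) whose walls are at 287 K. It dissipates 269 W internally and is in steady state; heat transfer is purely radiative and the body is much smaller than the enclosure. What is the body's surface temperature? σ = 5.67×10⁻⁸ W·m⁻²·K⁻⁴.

T ≈ 311 K

For a small grey body in a large enclosure, net radiated power = εσA(T⁴ − T_w⁴).
Steady state: P = εσA(T⁴ − T_w⁴) with A = 1.89 m².
T⁴ = P/(εσA) + T_w⁴ = 269/(0.96·5.67×10⁻⁸·1.890) + (287)⁴
    = 2.615×10⁹ + 6.785×10⁹ = 9.399×10⁹ K⁴.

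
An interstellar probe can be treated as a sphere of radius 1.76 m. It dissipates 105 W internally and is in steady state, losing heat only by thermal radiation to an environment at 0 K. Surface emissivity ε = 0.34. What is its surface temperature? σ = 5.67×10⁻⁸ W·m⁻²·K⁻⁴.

Steady state: internal power = radiated power, P = εσA T⁴.
Radiating area A = 4πr² = 38.93 m².
T⁴ = P/(εσA) = 105/(0.34·5.67×10⁻⁸·38.93) = 1.399×10⁸ K⁴.
T = (1.399×10⁸)^(1/4).

T ≈ 109 K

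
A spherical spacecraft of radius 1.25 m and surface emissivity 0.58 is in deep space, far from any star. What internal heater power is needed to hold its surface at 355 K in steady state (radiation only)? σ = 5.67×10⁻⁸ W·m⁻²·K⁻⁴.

P = εσ·4πr²·T⁴.
4πr² = 19.63 m²; T⁴ = 1.588×10¹⁰ K⁴.
P = 0.58·5.67×10⁻⁸·19.63·1.588×10¹⁰.

P ≈ 10300 W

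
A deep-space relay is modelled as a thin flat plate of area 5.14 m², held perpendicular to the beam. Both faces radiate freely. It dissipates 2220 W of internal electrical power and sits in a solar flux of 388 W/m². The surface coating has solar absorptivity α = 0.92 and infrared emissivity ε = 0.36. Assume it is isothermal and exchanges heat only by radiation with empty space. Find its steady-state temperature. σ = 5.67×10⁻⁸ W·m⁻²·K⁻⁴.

At steady state, absorbed solar power + internal power = radiated power.
Absorbed: α·S·A_cross = 0.92·388·5.140 = 1835 W (cross-section A).
Total input = 1835 + 2220 = 4055 W.
Radiated: εσ·A_surf·T⁴ with A_surf = 2A = 10.28 m².
T⁴ = 4055/(0.36·5.67×10⁻⁸·10.28) = 1.932×10¹⁰ K⁴.

T ≈ 373 K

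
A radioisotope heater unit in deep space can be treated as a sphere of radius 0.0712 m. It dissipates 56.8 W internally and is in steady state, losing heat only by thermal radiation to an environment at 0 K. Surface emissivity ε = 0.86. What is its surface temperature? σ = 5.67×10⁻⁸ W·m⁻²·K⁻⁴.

Steady state: internal power = radiated power, P = εσA T⁴.
Radiating area A = 4πr² = 0.06370 m².
T⁴ = P/(εσA) = 56.8/(0.86·5.67×10⁻⁸·0.06370) = 1.829×10¹⁰ K⁴.
T = (1.829×10¹⁰)^(1/4).

T ≈ 368 K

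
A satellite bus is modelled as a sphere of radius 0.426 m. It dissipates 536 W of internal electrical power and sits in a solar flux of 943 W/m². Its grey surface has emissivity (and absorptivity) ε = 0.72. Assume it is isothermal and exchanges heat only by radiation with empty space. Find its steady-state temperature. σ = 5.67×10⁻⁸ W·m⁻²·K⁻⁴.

T ≈ 316 K

At steady state, absorbed solar power + internal power = radiated power.
Absorbed: α·S·A_cross = 0.72·943·0.5701 = 387.1 W (cross-section πr²).
Total input = 387.1 + 536 = 923.1 W.
Radiated: εσ·A_surf·T⁴ with A_surf = 4πr² = 2.280 m².
T⁴ = 923.1/(0.72·5.67×10⁻⁸·2.280) = 9.915×10⁹ K⁴.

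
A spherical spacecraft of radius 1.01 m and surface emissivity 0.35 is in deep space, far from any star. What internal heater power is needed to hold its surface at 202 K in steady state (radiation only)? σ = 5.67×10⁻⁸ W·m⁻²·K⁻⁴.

P ≈ 424 W

P = εσ·4πr²·T⁴.
4πr² = 12.82 m²; T⁴ = 1.665×10⁹ K⁴.
P = 0.35·5.67×10⁻⁸·12.82·1.665×10⁹.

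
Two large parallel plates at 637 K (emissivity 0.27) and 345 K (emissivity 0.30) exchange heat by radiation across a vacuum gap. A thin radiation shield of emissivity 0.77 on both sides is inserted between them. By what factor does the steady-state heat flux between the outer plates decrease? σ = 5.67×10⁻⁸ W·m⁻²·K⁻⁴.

Without shield: q₀ = σΔ(T⁴)/(1/ε₁+1/ε₂−1) with denominator 6.037.
With shield the two gaps are in series; the resistances add: (1/ε₁+1/ε_s−1)+(1/ε_s+1/ε₂−1) = 4.002+3.632 = 7.634.
Heat-flux ratio q₀/q = 7.634/6.037.

factor ≈ 1.26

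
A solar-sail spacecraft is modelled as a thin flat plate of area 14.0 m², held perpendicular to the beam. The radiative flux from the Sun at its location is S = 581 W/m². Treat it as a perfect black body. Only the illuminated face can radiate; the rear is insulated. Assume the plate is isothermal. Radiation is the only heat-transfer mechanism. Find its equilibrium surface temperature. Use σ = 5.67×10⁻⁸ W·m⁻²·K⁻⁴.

T ≈ 318 K

At equilibrium, absorbed power = emitted power.
Absorbing cross-section = A = 14.00 m²; emitting surface = A = 14.00 m² (ratio 1).
S·A_cross = εσ·A_surf·T⁴  ⇒  T⁴ = S/(1σ).
T⁴ = 1.00·581/(1·5.67×10⁻⁸) = 1.025×10¹⁰ K⁴.
T = (1.025×10¹⁰)^(1/4).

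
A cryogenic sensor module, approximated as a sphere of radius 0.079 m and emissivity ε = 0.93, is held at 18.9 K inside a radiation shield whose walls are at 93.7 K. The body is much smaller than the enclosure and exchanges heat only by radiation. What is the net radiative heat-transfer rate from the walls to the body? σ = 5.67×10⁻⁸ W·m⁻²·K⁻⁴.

P_net ≈ 0.318 W

For a small grey body in a large enclosure: P_net = εσA(T_body⁴ − T_wall⁴).
A = 4πr² = 0.07843 m²; T_body⁴ − T_wall⁴ = 1.276×10⁵ − 7.708×10⁷ = -7.696×10⁷ K⁴.
|P_net| = 0.93·5.67×10⁻⁸·0.07843·7.696×10⁷.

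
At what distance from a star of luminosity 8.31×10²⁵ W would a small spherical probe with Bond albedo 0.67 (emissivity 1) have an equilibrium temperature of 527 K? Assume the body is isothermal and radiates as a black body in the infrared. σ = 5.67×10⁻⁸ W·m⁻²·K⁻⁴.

d ≈ 1.12×10¹⁰ m

For an isothermal black-emitting sphere, (1−a)S·πr² = σ·4πr²·T⁴ ⇒ S = 4σT⁴/(1−a).
S = 4·5.67×10⁻⁸·(527)⁴/0.330 = 53010 W/m².
Flux falls as S = L/(4πd²), so d = √(L/(4πS)) = √(8.31×10²⁵/(4π·53010)).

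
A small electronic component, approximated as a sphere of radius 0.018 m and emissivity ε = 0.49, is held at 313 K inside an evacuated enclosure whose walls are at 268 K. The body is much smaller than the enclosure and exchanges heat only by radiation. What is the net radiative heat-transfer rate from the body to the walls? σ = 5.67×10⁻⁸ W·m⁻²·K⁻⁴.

P_net ≈ 0.502 W

For a small grey body in a large enclosure: P_net = εσA(T_body⁴ − T_wall⁴).
A = 4πr² = 0.004072 m²; T_body⁴ − T_wall⁴ = 9.598×10⁹ − 5.159×10⁹ = 4.439×10⁹ K⁴.
|P_net| = 0.49·5.67×10⁻⁸·0.004072·4.439×10⁹.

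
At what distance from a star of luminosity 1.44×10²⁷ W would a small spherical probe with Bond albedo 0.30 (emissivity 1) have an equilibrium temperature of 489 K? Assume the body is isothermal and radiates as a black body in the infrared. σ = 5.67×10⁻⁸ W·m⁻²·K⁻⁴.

d ≈ 7.86×10¹⁰ m

For an isothermal black-emitting sphere, (1−a)S·πr² = σ·4πr²·T⁴ ⇒ S = 4σT⁴/(1−a).
S = 4·5.67×10⁻⁸·(489)⁴/0.700 = 18530 W/m².
Flux falls as S = L/(4πd²), so d = √(L/(4πS)) = √(1.44×10²⁷/(4π·18530)).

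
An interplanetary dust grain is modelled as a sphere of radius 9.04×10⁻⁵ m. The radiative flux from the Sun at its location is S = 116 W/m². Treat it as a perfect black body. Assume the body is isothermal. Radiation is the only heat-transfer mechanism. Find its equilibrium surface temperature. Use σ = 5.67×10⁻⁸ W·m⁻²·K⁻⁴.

T ≈ 150 K

At equilibrium, absorbed power = emitted power.
Absorbing cross-section = πr² = 2.567×10⁻⁸ m²; emitting surface = 4πr² = 1.027×10⁻⁷ m² (ratio 4).
S·A_cross = εσ·A_surf·T⁴  ⇒  T⁴ = S/(4σ).
T⁴ = 1.00·116/(4·5.67×10⁻⁸) = 5.115×10⁸ K⁴.
T = (5.115×10⁸)^(1/4).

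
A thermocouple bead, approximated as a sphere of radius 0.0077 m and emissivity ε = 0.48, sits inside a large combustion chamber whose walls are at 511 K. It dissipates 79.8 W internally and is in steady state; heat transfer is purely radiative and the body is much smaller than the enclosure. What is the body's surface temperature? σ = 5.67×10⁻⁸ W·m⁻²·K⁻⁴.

For a small grey body in a large enclosure, net radiated power = εσA(T⁴ − T_w⁴).
Steady state: P = εσA(T⁴ − T_w⁴) with A = 4πr² = 7.451×10⁻⁴ m².
T⁴ = P/(εσA) + T_w⁴ = 79.8/(0.48·5.67×10⁻⁸·7.451×10⁻⁴) + (511)⁴
    = 3.935×10¹² + 6.818×10¹⁰ = 4.004×10¹² K⁴.

T ≈ 1410 K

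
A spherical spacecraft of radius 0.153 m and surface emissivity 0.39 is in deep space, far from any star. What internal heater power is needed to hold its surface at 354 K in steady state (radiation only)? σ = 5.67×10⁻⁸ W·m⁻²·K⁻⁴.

P = εσ·4πr²·T⁴.
4πr² = 0.2942 m²; T⁴ = 1.570×10¹⁰ K⁴.
P = 0.39·5.67×10⁻⁸·0.2942·1.570×10¹⁰.

P ≈ 102 W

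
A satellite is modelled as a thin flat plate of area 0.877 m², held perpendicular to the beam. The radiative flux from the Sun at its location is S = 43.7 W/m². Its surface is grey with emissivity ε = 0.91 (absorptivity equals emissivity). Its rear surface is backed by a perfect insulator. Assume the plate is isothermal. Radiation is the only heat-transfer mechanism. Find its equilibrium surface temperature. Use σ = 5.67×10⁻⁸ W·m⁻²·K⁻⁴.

T ≈ 167 K

At equilibrium, absorbed power = emitted power.
Absorbing cross-section = A = 0.8770 m²; emitting surface = A = 0.8770 m² (ratio 1).
εS·A_cross = εσ·A_surf·T⁴  ⇒  T⁴ = S/(1σ)   (ε cancels).
T⁴ = 43.7/(1·5.67×10⁻⁸) = 7.707×10⁸ K⁴.
T = (7.707×10⁸)^(1/4).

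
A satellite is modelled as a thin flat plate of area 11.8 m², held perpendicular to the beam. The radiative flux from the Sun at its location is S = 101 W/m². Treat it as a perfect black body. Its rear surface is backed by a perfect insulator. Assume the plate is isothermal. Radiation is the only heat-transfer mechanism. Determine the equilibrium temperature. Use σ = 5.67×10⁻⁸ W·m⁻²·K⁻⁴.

T ≈ 205 K

At equilibrium, absorbed power = emitted power.
Absorbing cross-section = A = 11.80 m²; emitting surface = A = 11.80 m² (ratio 1).
S·A_cross = εσ·A_surf·T⁴  ⇒  T⁴ = S/(1σ).
T⁴ = 1.00·101/(1·5.67×10⁻⁸) = 1.781×10⁹ K⁴.
T = (1.781×10⁹)^(1/4).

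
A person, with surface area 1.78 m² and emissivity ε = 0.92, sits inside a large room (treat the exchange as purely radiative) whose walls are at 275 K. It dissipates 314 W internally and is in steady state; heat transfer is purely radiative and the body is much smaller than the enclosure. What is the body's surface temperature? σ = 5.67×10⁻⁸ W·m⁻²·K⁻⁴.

T ≈ 309 K

For a small grey body in a large enclosure, net radiated power = εσA(T⁴ − T_w⁴).
Steady state: P = εσA(T⁴ − T_w⁴) with A = 1.78 m².
T⁴ = P/(εσA) + T_w⁴ = 314/(0.92·5.67×10⁻⁸·1.780) + (275)⁴
    = 3.382×10⁹ + 5.719×10⁹ = 9.101×10⁹ K⁴.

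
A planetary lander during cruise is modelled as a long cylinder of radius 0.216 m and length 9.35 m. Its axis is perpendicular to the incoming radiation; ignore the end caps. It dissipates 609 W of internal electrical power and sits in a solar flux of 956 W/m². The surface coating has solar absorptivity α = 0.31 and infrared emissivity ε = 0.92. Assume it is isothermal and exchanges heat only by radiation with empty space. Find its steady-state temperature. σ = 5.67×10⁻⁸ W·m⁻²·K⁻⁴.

At steady state, absorbed solar power + internal power = radiated power.
Absorbed: α·S·A_cross = 0.31·956·4.039 = 1197 W (cross-section 2rL).
Total input = 1197 + 609 = 1806 W.
Radiated: εσ·A_surf·T⁴ with A_surf = 2πrL = 12.69 m².
T⁴ = 1806/(0.92·5.67×10⁻⁸·12.69) = 2.728×10⁹ K⁴.

T ≈ 229 K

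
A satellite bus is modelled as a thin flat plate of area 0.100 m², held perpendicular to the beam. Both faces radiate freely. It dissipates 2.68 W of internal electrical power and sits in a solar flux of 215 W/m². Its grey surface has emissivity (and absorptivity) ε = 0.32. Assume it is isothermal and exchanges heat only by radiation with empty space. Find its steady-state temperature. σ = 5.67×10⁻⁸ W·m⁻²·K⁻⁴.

At steady state, absorbed solar power + internal power = radiated power.
Absorbed: α·S·A_cross = 0.32·215·0.1000 = 6.880 W (cross-section A).
Total input = 6.880 + 2.68 = 9.560 W.
Radiated: εσ·A_surf·T⁴ with A_surf = 2A = 0.2000 m².
T⁴ = 9.560/(0.32·5.67×10⁻⁸·0.2000) = 2.634×10⁹ K⁴.

T ≈ 227 K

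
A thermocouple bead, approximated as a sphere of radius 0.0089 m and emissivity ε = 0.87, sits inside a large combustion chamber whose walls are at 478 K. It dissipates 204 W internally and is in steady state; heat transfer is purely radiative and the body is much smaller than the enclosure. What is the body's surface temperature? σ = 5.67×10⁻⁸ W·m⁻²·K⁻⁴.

For a small grey body in a large enclosure, net radiated power = εσA(T⁴ − T_w⁴).
Steady state: P = εσA(T⁴ − T_w⁴) with A = 4πr² = 9.954×10⁻⁴ m².
T⁴ = P/(εσA) + T_w⁴ = 204/(0.87·5.67×10⁻⁸·9.954×10⁻⁴) + (478)⁴
    = 4.155×10¹² + 5.220×10¹⁰ = 4.207×10¹² K⁴.

T ≈ 1430 K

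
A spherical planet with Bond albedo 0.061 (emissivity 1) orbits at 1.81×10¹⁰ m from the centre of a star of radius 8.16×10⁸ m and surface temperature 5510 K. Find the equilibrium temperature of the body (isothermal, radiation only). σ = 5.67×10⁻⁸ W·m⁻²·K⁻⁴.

T ≈ 814 K

The star's surface emits σT_*⁴; at distance d the flux is S = σT_*⁴(R_*/d)².
S = 5.67×10⁻⁸·(5510)⁴·(8.16×10⁸/1.81×10¹⁰)² = 1.062×10⁵ W/m².
For an isothermal sphere T⁴ = (1−a)S/(4σ) = 4.398×10¹¹ K⁴.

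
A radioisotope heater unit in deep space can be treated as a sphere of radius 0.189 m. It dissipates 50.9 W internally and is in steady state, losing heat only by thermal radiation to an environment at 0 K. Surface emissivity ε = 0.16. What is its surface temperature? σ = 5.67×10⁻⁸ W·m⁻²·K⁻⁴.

Steady state: internal power = radiated power, P = εσA T⁴.
Radiating area A = 4πr² = 0.4489 m².
T⁴ = P/(εσA) = 50.9/(0.16·5.67×10⁻⁸·0.4489) = 1.250×10¹⁰ K⁴.
T = (1.250×10¹⁰)^(1/4).

T ≈ 334 K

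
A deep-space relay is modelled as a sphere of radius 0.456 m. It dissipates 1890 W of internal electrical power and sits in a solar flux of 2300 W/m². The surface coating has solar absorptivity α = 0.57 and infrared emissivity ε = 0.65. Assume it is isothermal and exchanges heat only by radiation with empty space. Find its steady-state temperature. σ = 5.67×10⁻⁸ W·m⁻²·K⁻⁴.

At steady state, absorbed solar power + internal power = radiated power.
Absorbed: α·S·A_cross = 0.57·2300·0.6533 = 856.4 W (cross-section πr²).
Total input = 856.4 + 1890 = 2746 W.
Radiated: εσ·A_surf·T⁴ with A_surf = 4πr² = 2.613 m².
T⁴ = 2746/(0.65·5.67×10⁻⁸·2.613) = 2.852×10¹⁰ K⁴.

T ≈ 411 K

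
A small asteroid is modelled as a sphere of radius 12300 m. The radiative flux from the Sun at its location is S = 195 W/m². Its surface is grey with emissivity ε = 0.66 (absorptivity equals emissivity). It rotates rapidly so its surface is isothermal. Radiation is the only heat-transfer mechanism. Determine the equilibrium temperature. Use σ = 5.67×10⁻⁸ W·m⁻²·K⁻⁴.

At equilibrium, absorbed power = emitted power.
Absorbing cross-section = πr² = 4.753×10⁸ m²; emitting surface = 4πr² = 1.901×10⁹ m² (ratio 4).
εS·A_cross = εσ·A_surf·T⁴  ⇒  T⁴ = S/(4σ)   (ε cancels).
T⁴ = 195/(4·5.67×10⁻⁸) = 8.598×10⁸ K⁴.
T = (8.598×10⁸)^(1/4).

T ≈ 171 K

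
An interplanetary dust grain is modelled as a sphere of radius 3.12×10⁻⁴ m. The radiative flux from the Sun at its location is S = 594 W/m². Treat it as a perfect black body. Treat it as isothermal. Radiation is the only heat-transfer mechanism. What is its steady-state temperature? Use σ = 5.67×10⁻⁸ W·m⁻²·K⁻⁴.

At equilibrium, absorbed power = emitted power.
Absorbing cross-section = πr² = 3.058×10⁻⁷ m²; emitting surface = 4πr² = 1.223×10⁻⁶ m² (ratio 4).
S·A_cross = εσ·A_surf·T⁴  ⇒  T⁴ = S/(4σ).
T⁴ = 1.00·594/(4·5.67×10⁻⁸) = 2.619×10⁹ K⁴.
T = (2.619×10⁹)^(1/4).

T ≈ 226 K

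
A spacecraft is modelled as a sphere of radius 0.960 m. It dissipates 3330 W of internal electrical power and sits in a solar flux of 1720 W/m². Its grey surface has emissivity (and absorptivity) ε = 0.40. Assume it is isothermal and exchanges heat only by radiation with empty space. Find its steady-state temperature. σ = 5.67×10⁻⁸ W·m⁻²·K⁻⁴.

At steady state, absorbed solar power + internal power = radiated power.
Absorbed: α·S·A_cross = 0.40·1720·2.895 = 1992 W (cross-section πr²).
Total input = 1992 + 3330 = 5322 W.
Radiated: εσ·A_surf·T⁴ with A_surf = 4πr² = 11.58 m².
T⁴ = 5322/(0.40·5.67×10⁻⁸·11.58) = 2.026×10¹⁰ K⁴.

T ≈ 377 K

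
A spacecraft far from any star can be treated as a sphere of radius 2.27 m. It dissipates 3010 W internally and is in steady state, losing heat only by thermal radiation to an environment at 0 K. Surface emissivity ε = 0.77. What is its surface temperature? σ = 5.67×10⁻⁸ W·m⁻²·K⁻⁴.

Steady state: internal power = radiated power, P = εσA T⁴.
Radiating area A = 4πr² = 64.75 m².
T⁴ = P/(εσA) = 3010/(0.77·5.67×10⁻⁸·64.75) = 1.065×10⁹ K⁴.
T = (1.065×10⁹)^(1/4).

T ≈ 181 K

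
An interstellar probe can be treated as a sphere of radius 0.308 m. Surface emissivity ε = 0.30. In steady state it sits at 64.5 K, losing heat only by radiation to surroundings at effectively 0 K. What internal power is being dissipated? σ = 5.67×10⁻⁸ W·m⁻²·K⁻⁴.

P ≈ 0.351 W

Steady state: P = εσA T⁴.
A = 4πr² = 1.192 m²; T⁴ = (64.5)⁴ = 1.731×10⁷ K⁴.
P = 0.30 × 5.67×10⁻⁸ × 1.192 × 1.731×10⁷.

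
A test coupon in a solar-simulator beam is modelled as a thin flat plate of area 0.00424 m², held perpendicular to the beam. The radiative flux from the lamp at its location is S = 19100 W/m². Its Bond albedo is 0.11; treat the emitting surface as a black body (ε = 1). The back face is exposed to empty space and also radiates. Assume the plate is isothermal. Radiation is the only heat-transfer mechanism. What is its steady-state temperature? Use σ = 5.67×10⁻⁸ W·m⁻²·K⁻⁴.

At equilibrium, absorbed power = emitted power.
Absorbing cross-section = A = 0.004240 m²; emitting surface = 2A = 0.008480 m² (ratio 2).
(1−a)S·A_cross = εσ·A_surf·T⁴  ⇒  T⁴ = (1−a)S/(2σ).
T⁴ = 0.890·19100/(2·5.67×10⁻⁸) = 1.499×10¹¹ K⁴.
T = (1.499×10¹¹)^(1/4).

T ≈ 622 K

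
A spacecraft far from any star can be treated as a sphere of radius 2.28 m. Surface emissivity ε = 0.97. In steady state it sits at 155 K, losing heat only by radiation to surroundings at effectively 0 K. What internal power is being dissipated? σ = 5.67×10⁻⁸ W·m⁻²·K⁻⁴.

P ≈ 2070 W

Steady state: P = εσA T⁴.
A = 4πr² = 65.33 m²; T⁴ = (155)⁴ = 5.772×10⁸ K⁴.
P = 0.97 × 5.67×10⁻⁸ × 65.33 × 5.772×10⁸.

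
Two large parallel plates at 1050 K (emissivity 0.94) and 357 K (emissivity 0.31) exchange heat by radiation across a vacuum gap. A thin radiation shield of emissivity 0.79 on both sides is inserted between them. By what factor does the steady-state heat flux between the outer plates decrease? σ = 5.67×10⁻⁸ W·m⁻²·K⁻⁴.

factor ≈ 1.47

Without shield: q₀ = σΔ(T⁴)/(1/ε₁+1/ε₂−1) with denominator 3.290.
With shield the two gaps are in series; the resistances add: (1/ε₁+1/ε_s−1)+(1/ε_s+1/ε₂−1) = 1.330+3.492 = 4.821.
Heat-flux ratio q₀/q = 4.821/3.290.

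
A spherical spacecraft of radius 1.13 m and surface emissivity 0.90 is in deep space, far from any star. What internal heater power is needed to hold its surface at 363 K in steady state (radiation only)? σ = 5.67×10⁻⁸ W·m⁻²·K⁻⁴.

P ≈ 14200 W

P = εσ·4πr²·T⁴.
4πr² = 16.05 m²; T⁴ = 1.736×10¹⁰ K⁴.
P = 0.90·5.67×10⁻⁸·16.05·1.736×10¹⁰.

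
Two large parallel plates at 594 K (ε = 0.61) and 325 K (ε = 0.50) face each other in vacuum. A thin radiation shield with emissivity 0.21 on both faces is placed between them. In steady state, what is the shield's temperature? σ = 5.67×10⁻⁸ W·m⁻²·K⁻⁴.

In steady state the net flux on the hot side equals that on the cold side.
σ(T₁⁴−T_s⁴)/D₁ = σ(T_s⁴−T₂⁴)/D₂, with D₁ = 1/ε₁+1/ε_s−1 = 5.401, D₂ = 1/ε_s+1/ε₂−1 = 5.762.
Solve for T_s⁴: T_s⁴ = (D₂·T₁⁴ + D₁·T₂⁴)/(D₁+D₂) = 6.966×10¹⁰ K⁴.

T_s ≈ 514 K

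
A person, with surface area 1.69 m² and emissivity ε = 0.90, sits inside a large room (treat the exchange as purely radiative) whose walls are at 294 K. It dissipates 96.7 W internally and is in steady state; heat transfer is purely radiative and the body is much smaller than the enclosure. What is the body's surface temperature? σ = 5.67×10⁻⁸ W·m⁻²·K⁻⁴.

T ≈ 304 K

For a small grey body in a large enclosure, net radiated power = εσA(T⁴ − T_w⁴).
Steady state: P = εσA(T⁴ − T_w⁴) with A = 1.69 m².
T⁴ = P/(εσA) + T_w⁴ = 96.7/(0.90·5.67×10⁻⁸·1.690) + (294)⁴
    = 1.121×10⁹ + 7.471×10⁹ = 8.592×10⁹ K⁴.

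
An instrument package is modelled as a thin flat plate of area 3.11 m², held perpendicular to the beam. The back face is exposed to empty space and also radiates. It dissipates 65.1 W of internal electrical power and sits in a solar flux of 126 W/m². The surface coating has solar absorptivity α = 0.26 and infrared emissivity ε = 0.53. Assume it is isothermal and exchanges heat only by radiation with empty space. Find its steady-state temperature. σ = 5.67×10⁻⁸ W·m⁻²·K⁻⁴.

T ≈ 173 K

At steady state, absorbed solar power + internal power = radiated power.
Absorbed: α·S·A_cross = 0.26·126·3.110 = 101.9 W (cross-section A).
Total input = 101.9 + 65.1 = 167.0 W.
Radiated: εσ·A_surf·T⁴ with A_surf = 2A = 6.220 m².
T⁴ = 167.0/(0.53·5.67×10⁻⁸·6.220) = 8.934×10⁸ K⁴.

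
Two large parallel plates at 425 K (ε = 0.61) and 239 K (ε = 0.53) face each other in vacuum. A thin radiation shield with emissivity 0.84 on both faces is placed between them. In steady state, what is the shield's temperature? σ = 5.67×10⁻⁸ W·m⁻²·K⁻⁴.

In steady state the net flux on the hot side equals that on the cold side.
σ(T₁⁴−T_s⁴)/D₁ = σ(T_s⁴−T₂⁴)/D₂, with D₁ = 1/ε₁+1/ε_s−1 = 1.830, D₂ = 1/ε_s+1/ε₂−1 = 2.077.
Solve for T_s⁴: T_s⁴ = (D₂·T₁⁴ + D₁·T₂⁴)/(D₁+D₂) = 1.887×10¹⁰ K⁴.

T_s ≈ 371 K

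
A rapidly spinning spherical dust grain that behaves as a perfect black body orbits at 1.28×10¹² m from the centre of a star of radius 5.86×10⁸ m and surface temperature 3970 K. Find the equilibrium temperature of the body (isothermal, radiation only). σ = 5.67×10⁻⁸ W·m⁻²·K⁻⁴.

The star's surface emits σT_*⁴; at distance d the flux is S = σT_*⁴(R_*/d)².
S = 5.67×10⁻⁸·(3970)⁴·(5.86×10⁸/1.28×10¹²)² = 2.952 W/m².
For an isothermal sphere T⁴ = (1−a)S/(4σ) = 1.302×10⁷ K⁴.

T ≈ 60.1 K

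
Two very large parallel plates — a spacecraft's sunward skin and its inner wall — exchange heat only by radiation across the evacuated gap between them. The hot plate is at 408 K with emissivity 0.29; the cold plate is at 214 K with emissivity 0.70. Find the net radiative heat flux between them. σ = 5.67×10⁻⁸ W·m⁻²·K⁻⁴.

For two infinite grey parallel plates, q = σ(T₁⁴ − T₂⁴)/(1/ε₁ + 1/ε₂ − 1).
T₁⁴ − T₂⁴ = 2.771×10¹⁰ − 2.097×10⁹ = 2.561×10¹⁰ K⁴.
1/ε₁ + 1/ε₂ − 1 = 3.448 + 1.429 − 1 = 3.877.
q = 5.67×10⁻⁸ × 2.561×10¹⁰ / 3.877.

q ≈ 375 W/m²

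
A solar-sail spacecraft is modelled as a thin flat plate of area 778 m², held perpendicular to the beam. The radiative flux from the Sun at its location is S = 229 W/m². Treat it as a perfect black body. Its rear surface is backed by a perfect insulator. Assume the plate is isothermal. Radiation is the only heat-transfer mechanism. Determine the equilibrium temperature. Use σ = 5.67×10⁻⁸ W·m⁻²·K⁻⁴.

At equilibrium, absorbed power = emitted power.
Absorbing cross-section = A = 778.0 m²; emitting surface = A = 778.0 m² (ratio 1).
S·A_cross = εσ·A_surf·T⁴  ⇒  T⁴ = S/(1σ).
T⁴ = 1.00·229/(1·5.67×10⁻⁸) = 4.039×10⁹ K⁴.
T = (4.039×10⁹)^(1/4).

T ≈ 252 K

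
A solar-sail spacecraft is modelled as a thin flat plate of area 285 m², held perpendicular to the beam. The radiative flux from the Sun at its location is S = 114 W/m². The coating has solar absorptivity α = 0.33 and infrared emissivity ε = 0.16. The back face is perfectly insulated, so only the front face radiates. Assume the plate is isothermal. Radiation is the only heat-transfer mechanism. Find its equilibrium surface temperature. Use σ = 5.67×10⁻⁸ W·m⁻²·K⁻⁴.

At equilibrium, absorbed power = emitted power.
Absorbing cross-section = A = 285.0 m²; emitting surface = A = 285.0 m² (ratio 1).
αS·A_cross = εσ·A_surf·T⁴  ⇒  T⁴ = αS/(ε·1σ).
T⁴ = 0.330·114/(0.16·1·5.67×10⁻⁸) = 4.147×10⁹ K⁴.
T = (4.147×10⁹)^(1/4).

T ≈ 254 K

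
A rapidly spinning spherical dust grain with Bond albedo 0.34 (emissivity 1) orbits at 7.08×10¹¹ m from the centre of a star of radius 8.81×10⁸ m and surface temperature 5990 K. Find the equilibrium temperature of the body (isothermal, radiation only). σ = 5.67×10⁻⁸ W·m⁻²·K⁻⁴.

The star's surface emits σT_*⁴; at distance d the flux is S = σT_*⁴(R_*/d)².
S = 5.67×10⁻⁸·(5990)⁴·(8.81×10⁸/7.08×10¹¹)² = 113.0 W/m².
For an isothermal sphere T⁴ = (1−a)S/(4σ) = 3.289×10⁸ K⁴.

T ≈ 135 K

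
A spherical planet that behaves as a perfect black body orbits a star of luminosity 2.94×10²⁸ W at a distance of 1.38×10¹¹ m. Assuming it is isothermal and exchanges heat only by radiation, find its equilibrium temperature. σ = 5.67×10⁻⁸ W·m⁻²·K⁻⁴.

T ≈ 858 K

First find the stellar flux at distance d: S = L/(4πd²) = 2.94×10²⁸/(4π·(1.38×10¹¹)²) = 1.229×10⁵ W/m².
For an isothermal sphere, absorbed (1−a)S·πr² = emitted σ·4πr²·T⁴, so T⁴ = (1−a)S/(4σ).
T⁴ = 1.00·1.229×10⁵/(4·5.67×10⁻⁸) = 5.417×10¹¹ K⁴.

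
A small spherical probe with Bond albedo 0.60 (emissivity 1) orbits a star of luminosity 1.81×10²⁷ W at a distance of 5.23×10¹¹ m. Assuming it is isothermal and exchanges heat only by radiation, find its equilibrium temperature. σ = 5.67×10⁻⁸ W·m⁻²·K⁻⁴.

First find the stellar flux at distance d: S = L/(4πd²) = 1.81×10²⁷/(4π·(5.23×10¹¹)²) = 526.6 W/m².
For an isothermal sphere, absorbed (1−a)S·πr² = emitted σ·4πr²·T⁴, so T⁴ = (1−a)S/(4σ).
T⁴ = 0.400·526.6/(4·5.67×10⁻⁸) = 9.287×10⁸ K⁴.

T ≈ 175 K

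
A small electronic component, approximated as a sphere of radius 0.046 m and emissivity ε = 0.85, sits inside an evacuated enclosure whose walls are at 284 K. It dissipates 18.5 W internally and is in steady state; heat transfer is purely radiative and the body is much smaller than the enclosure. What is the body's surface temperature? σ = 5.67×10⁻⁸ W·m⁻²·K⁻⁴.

For a small grey body in a large enclosure, net radiated power = εσA(T⁴ − T_w⁴).
Steady state: P = εσA(T⁴ − T_w⁴) with A = 4πr² = 0.02659 m².
T⁴ = P/(εσA) + T_w⁴ = 18.5/(0.85·5.67×10⁻⁸·0.02659) + (284)⁴
    = 1.444×10¹⁰ + 6.505×10⁹ = 2.094×10¹⁰ K⁴.

T ≈ 380 K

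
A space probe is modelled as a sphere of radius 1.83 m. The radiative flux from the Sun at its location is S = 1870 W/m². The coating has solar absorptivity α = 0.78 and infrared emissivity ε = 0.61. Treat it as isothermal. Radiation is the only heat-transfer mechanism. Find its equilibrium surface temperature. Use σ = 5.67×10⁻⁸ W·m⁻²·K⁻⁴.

T ≈ 320 K

At equilibrium, absorbed power = emitted power.
Absorbing cross-section = πr² = 10.52 m²; emitting surface = 4πr² = 42.08 m² (ratio 4).
αS·A_cross = εσ·A_surf·T⁴  ⇒  T⁴ = αS/(ε·4σ).
T⁴ = 0.780·1870/(0.61·4·5.67×10⁻⁸) = 1.054×10¹⁰ K⁴.
T = (1.054×10¹⁰)^(1/4).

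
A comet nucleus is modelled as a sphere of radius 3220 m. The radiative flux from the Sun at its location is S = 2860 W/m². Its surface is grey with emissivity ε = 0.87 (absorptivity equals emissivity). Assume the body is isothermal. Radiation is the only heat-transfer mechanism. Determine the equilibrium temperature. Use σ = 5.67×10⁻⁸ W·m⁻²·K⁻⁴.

T ≈ 335 K

At equilibrium, absorbed power = emitted power.
Absorbing cross-section = πr² = 3.257×10⁷ m²; emitting surface = 4πr² = 1.303×10⁸ m² (ratio 4).
εS·A_cross = εσ·A_surf·T⁴  ⇒  T⁴ = S/(4σ)   (ε cancels).
T⁴ = 2860/(4·5.67×10⁻⁸) = 1.261×10¹⁰ K⁴.
T = (1.261×10¹⁰)^(1/4).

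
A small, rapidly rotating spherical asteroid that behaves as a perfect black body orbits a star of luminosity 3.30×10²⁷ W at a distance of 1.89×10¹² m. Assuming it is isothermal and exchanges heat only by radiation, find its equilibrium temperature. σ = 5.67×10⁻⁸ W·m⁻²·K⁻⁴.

T ≈ 134 K

First find the stellar flux at distance d: S = L/(4πd²) = 3.30×10²⁷/(4π·(1.89×10¹²)²) = 73.52 W/m².
For an isothermal sphere, absorbed (1−a)S·πr² = emitted σ·4πr²·T⁴, so T⁴ = (1−a)S/(4σ).
T⁴ = 1.00·73.52/(4·5.67×10⁻⁸) = 3.241×10⁸ K⁴.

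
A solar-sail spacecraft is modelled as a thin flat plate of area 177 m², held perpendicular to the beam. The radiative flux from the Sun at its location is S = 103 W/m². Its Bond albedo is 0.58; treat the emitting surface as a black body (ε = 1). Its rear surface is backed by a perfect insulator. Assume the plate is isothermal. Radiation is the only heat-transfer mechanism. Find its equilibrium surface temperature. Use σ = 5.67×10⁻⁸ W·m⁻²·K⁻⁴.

T ≈ 166 K

At equilibrium, absorbed power = emitted power.
Absorbing cross-section = A = 177.0 m²; emitting surface = A = 177.0 m² (ratio 1).
(1−a)S·A_cross = εσ·A_surf·T⁴  ⇒  T⁴ = (1−a)S/(1σ).
T⁴ = 0.420·103/(1·5.67×10⁻⁸) = 7.630×10⁸ K⁴.
T = (7.630×10⁸)^(1/4).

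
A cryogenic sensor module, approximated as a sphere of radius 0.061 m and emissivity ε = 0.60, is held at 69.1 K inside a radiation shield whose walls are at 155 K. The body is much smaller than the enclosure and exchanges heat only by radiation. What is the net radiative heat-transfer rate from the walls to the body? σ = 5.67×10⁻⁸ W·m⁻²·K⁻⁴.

For a small grey body in a large enclosure: P_net = εσA(T_body⁴ − T_wall⁴).
A = 4πr² = 0.04676 m²; T_body⁴ − T_wall⁴ = 2.280×10⁷ − 5.772×10⁸ = -5.544×10⁸ K⁴.
|P_net| = 0.60·5.67×10⁻⁸·0.04676·5.544×10⁸.

P_net ≈ 0.882 W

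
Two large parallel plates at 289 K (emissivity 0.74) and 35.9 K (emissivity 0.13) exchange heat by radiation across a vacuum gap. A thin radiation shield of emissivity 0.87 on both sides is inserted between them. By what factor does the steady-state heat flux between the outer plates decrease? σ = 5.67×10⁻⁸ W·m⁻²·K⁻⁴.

factor ≈ 1.16

Without shield: q₀ = σΔ(T⁴)/(1/ε₁+1/ε₂−1) with denominator 8.044.
With shield the two gaps are in series; the resistances add: (1/ε₁+1/ε_s−1)+(1/ε_s+1/ε₂−1) = 1.501+7.842 = 9.343.
Heat-flux ratio q₀/q = 9.343/8.044.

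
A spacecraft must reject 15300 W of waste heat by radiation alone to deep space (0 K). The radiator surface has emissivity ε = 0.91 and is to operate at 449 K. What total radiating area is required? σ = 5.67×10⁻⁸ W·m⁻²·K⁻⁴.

A ≈ 7.30 m²

P = εσA T⁴ ⇒ A = P/(εσT⁴).
T⁴ = 4.064×10¹⁰ K⁴.
A = 15300/(0.91 × 5.67×10⁻⁸ × 4.064×10¹⁰).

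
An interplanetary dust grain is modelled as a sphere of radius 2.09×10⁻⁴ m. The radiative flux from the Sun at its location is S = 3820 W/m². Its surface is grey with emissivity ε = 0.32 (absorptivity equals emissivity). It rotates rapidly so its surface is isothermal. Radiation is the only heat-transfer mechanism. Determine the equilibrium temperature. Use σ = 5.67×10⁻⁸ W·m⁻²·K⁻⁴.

At equilibrium, absorbed power = emitted power.
Absorbing cross-section = πr² = 1.372×10⁻⁷ m²; emitting surface = 4πr² = 5.489×10⁻⁷ m² (ratio 4).
εS·A_cross = εσ·A_surf·T⁴  ⇒  T⁴ = S/(4σ)   (ε cancels).
T⁴ = 3820/(4·5.67×10⁻⁸) = 1.684×10¹⁰ K⁴.
T = (1.684×10¹⁰)^(1/4).

T ≈ 360 K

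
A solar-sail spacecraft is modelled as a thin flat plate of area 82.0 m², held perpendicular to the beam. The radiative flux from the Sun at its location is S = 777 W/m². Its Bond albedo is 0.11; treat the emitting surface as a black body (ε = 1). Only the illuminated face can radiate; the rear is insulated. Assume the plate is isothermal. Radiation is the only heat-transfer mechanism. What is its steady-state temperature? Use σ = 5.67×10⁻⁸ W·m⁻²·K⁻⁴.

At equilibrium, absorbed power = emitted power.
Absorbing cross-section = A = 82.00 m²; emitting surface = A = 82.00 m² (ratio 1).
(1−a)S·A_cross = εσ·A_surf·T⁴  ⇒  T⁴ = (1−a)S/(1σ).
T⁴ = 0.890·777/(1·5.67×10⁻⁸) = 1.220×10¹⁰ K⁴.
T = (1.220×10¹⁰)^(1/4).

T ≈ 332 K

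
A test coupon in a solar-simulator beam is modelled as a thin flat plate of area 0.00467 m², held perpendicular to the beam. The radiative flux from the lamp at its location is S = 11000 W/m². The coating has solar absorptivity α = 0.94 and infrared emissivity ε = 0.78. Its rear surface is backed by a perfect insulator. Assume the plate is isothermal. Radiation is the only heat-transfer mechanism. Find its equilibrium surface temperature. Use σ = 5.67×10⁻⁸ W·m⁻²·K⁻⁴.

At equilibrium, absorbed power = emitted power.
Absorbing cross-section = A = 0.004670 m²; emitting surface = A = 0.004670 m² (ratio 1).
αS·A_cross = εσ·A_surf·T⁴  ⇒  T⁴ = αS/(ε·1σ).
T⁴ = 0.940·11000/(0.78·1·5.67×10⁻⁸) = 2.338×10¹¹ K⁴.
T = (2.338×10¹¹)^(1/4).

T ≈ 695 K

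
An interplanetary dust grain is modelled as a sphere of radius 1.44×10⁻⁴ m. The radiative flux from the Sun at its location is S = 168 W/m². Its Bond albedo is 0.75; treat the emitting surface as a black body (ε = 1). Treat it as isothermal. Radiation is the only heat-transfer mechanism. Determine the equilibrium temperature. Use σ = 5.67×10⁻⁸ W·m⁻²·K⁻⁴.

At equilibrium, absorbed power = emitted power.
Absorbing cross-section = πr² = 6.514×10⁻⁸ m²; emitting surface = 4πr² = 2.606×10⁻⁷ m² (ratio 4).
(1−a)S·A_cross = εσ·A_surf·T⁴  ⇒  T⁴ = (1−a)S/(4σ).
T⁴ = 0.250·168/(4·5.67×10⁻⁸) = 1.852×10⁸ K⁴.
T = (1.852×10⁸)^(1/4).

T ≈ 117 K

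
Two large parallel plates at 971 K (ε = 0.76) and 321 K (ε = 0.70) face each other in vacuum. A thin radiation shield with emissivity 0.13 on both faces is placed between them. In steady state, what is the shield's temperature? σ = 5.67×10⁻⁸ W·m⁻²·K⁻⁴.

T_s ≈ 820 K

In steady state the net flux on the hot side equals that on the cold side.
σ(T₁⁴−T_s⁴)/D₁ = σ(T_s⁴−T₂⁴)/D₂, with D₁ = 1/ε₁+1/ε_s−1 = 8.008, D₂ = 1/ε_s+1/ε₂−1 = 8.121.
Solve for T_s⁴: T_s⁴ = (D₂·T₁⁴ + D₁·T₂⁴)/(D₁+D₂) = 4.529×10¹¹ K⁴.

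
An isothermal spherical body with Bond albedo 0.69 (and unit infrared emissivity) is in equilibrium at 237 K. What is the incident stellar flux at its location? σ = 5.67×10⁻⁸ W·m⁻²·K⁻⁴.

(1−a)S·πr² = σ·4πr²·T⁴ ⇒ S = 4σT⁴/(1−a).
S = 4·5.67×10⁻⁸·3.155×10⁹/0.310.

S ≈ 2310 W/m²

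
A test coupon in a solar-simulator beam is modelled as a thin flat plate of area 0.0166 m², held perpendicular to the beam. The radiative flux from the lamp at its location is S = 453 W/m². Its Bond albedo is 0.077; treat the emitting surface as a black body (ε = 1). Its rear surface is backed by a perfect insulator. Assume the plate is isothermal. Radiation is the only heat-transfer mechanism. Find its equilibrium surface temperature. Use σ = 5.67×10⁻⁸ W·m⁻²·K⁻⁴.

T ≈ 293 K

At equilibrium, absorbed power = emitted power.
Absorbing cross-section = A = 0.01660 m²; emitting surface = A = 0.01660 m² (ratio 1).
(1−a)S·A_cross = εσ·A_surf·T⁴  ⇒  T⁴ = (1−a)S/(1σ).
T⁴ = 0.923·453/(1·5.67×10⁻⁸) = 7.374×10⁹ K⁴.
T = (7.374×10⁹)^(1/4).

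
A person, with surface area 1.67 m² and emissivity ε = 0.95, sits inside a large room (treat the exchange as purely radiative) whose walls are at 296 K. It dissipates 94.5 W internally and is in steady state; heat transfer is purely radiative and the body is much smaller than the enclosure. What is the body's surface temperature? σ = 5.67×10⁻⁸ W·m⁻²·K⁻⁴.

For a small grey body in a large enclosure, net radiated power = εσA(T⁴ − T_w⁴).
Steady state: P = εσA(T⁴ − T_w⁴) with A = 1.67 m².
T⁴ = P/(εσA) + T_w⁴ = 94.5/(0.95·5.67×10⁻⁸·1.670) + (296)⁴
    = 1.051×10⁹ + 7.677×10⁹ = 8.727×10⁹ K⁴.

T ≈ 306 K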